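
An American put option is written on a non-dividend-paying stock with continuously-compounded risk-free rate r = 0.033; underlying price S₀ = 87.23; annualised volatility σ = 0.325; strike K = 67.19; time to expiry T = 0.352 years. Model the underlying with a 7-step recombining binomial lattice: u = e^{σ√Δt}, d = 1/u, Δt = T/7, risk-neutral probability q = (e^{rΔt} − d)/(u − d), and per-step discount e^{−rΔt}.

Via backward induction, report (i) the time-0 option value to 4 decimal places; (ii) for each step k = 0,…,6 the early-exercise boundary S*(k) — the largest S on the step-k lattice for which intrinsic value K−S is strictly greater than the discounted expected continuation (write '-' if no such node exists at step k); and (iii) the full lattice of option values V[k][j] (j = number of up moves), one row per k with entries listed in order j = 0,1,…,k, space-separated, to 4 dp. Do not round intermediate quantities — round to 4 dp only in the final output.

price = 0.5093
boundary = - - - - - - 56.3325
tree:
0.5093
0.8989 0.1107
1.5635 0.2189 0.0000
2.6692 0.4325 0.0000 0.0000
4.4434 0.8548 0.0000 0.0000 0.0000
7.1377 1.6894 0.0000 0.0000 0.0000 0.0000
10.8575 3.3389 0.0000 0.0000 0.0000 0.0000 0.0000
14.8170 6.5987 0.0000 0.0000 0.0000 0.0000 0.0000 0.0000

params: Δt=0.05029 u=1.07560 d=0.92971 q=0.49317 e^(-rΔt)=0.99834
t_7 payoffs: 14.8170 6.5987 0.0000 0.0000 0.0000 0.0000 0.0000 0.0000
t_6: node(6,0) S=56.3325 payoff=10.8575 vs cont=10.7461 → 10.8575 [stop]  node(6,1) S=65.1720 payoff=2.0180 vs cont=3.3389 → 3.3389 [wait]  node(6,2) S=75.3986 payoff=0.0000 vs cont=0.0000 → 0.0000 [wait]  node(6,3) S=87.2300 payoff=0.0000 vs cont=0.0000 → 0.0000 [wait]  node(6,4) S=100.9179 payoff=0.0000 vs cont=0.0000 → 0.0000 [wait]  node(6,5) S=116.7537 payoff=0.0000 vs cont=0.0000 → 0.0000 [wait]  node(6,6) S=135.0744 payoff=0.0000 vs cont=0.0000 → 0.0000 [wait]  ⇒ S*(6)=56.3325
t_5: node(5,0) S=60.5913 payoff=6.5987 vs cont=7.1377 → 7.1377 [wait]  node(5,1) S=70.0991 payoff=0.0000 vs cont=1.6894 → 1.6894 [wait]  node(5,2) S=81.0988 payoff=0.0000 vs cont=0.0000 → 0.0000 [wait]  node(5,3) S=93.8247 payoff=0.0000 vs cont=0.0000 → 0.0000 [wait]  node(5,4) S=108.5474 payoff=0.0000 vs cont=0.0000 → 0.0000 [wait]  node(5,5) S=125.5804 payoff=0.0000 vs cont=0.0000 → 0.0000 [wait]  ⇒ S*(5)=-
t_4: node(4,0) S=65.1720 payoff=2.0180 vs cont=4.4434 → 4.4434 [wait]  node(4,1) S=75.3986 payoff=0.0000 vs cont=0.8548 → 0.8548 [wait]  node(4,2) S=87.2300 payoff=0.0000 vs cont=0.0000 → 0.0000 [wait]  node(4,3) S=100.9179 payoff=0.0000 vs cont=0.0000 → 0.0000 [wait]  node(4,4) S=116.7537 payoff=0.0000 vs cont=0.0000 → 0.0000 [wait]  ⇒ S*(4)=-
t_3: node(3,0) S=70.0991 payoff=0.0000 vs cont=2.6692 → 2.6692 [wait]  node(3,1) S=81.0988 payoff=0.0000 vs cont=0.4325 → 0.4325 [wait]  node(3,2) S=93.8247 payoff=0.0000 vs cont=0.0000 → 0.0000 [wait]  node(3,3) S=108.5474 payoff=0.0000 vs cont=0.0000 → 0.0000 [wait]  ⇒ S*(3)=-
t_2: node(2,0) S=75.3986 payoff=0.0000 vs cont=1.5635 → 1.5635 [wait]  node(2,1) S=87.2300 payoff=0.0000 vs cont=0.2189 → 0.2189 [wait]  node(2,2) S=100.9179 payoff=0.0000 vs cont=0.0000 → 0.0000 [wait]  ⇒ S*(2)=-
t_1: node(1,0) S=81.0988 payoff=0.0000 vs cont=0.8989 → 0.8989 [wait]  node(1,1) S=93.8247 payoff=0.0000 vs cont=0.1107 → 0.1107 [wait]  ⇒ S*(1)=-
t_0: node(0,0) S=87.2300 payoff=0.0000 vs cont=0.5093 → 0.5093 [wait]  ⇒ S*(0)=-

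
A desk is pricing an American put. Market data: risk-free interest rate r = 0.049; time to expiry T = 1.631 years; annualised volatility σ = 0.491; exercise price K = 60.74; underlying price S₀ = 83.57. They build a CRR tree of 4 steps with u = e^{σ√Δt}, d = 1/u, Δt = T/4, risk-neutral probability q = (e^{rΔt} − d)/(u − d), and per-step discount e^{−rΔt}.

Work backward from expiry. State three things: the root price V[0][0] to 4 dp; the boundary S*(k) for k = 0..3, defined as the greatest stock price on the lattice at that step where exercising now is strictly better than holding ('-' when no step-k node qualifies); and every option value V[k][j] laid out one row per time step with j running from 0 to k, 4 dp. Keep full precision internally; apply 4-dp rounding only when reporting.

Δt=0.40775  u=1.36825  d=0.73086  q=0.45392  discount=0.98022
step 4 (expiry): payoffs max(K−S,0) = 36.8952 16.1002 0.0000 0.0000 0.0000
step 3: (k=3,j=0): S=32.6256, (K−S)⁺=28.1144, hold=26.9129 ⇒ V=28.1144 exercise | (k=3,j=1): S=61.0782, (K−S)⁺=0.0000, hold=8.6182 ⇒ V=8.6182 continue | (k=3,j=2): S=114.3443, (K−S)⁺=0.0000, hold=0.0000 ⇒ V=0.0000 continue | (k=3,j=3): S=214.0636, (K−S)⁺=0.0000, hold=0.0000 ⇒ V=0.0000 continue  boundary S*=32.6256
step 2: (k=2,j=0): S=44.6398, (K−S)⁺=16.1002, hold=18.8837 ⇒ V=18.8837 continue | (k=2,j=1): S=83.5700, (K−S)⁺=0.0000, hold=4.6132 ⇒ V=4.6132 continue | (k=2,j=2): S=156.4511, (K−S)⁺=0.0000, hold=0.0000 ⇒ V=0.0000 continue  boundary S*=-
step 1: (k=1,j=0): S=61.0782, (K−S)⁺=0.0000, hold=12.1607 ⇒ V=12.1607 continue | (k=1,j=1): S=114.3443, (K−S)⁺=0.0000, hold=2.4693 ⇒ V=2.4693 continue  boundary S*=-
step 0: (k=0,j=0): S=83.5700, (K−S)⁺=0.0000, hold=7.6081 ⇒ V=7.6081 continue  boundary S*=-

price = 7.6081
boundary = - - - 32.6256
tree:
7.6081
12.1607 2.4693
18.8837 4.6132 0.0000
28.1144 8.6182 0.0000 0.0000
36.8952 16.1002 0.0000 0.0000 0.0000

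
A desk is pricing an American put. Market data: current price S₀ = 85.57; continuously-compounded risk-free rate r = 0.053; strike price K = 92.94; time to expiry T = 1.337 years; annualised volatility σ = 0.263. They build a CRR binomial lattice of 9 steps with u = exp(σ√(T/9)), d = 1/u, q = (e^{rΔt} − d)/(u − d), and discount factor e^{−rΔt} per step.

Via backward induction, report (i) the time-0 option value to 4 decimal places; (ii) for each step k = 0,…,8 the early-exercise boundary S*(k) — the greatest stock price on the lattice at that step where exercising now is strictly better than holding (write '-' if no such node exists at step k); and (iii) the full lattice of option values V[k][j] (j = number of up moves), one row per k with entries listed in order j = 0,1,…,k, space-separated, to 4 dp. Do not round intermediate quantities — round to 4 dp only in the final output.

params: Δt=0.14856 u=1.10668 d=0.90360 q=0.51360 e^(-rΔt)=0.99216
t_9 payoffs: 58.5755 50.8521 41.3929 29.8078 15.6189 0.0000 0.0000 0.0000 0.0000 0.0000
t_8: node(8,0) S=38.0306 payoff=54.9094 vs cont=54.1805 → 54.9094 [stop]  node(8,1) S=46.5780 payoff=46.3620 vs cont=45.6331 → 46.3620 [stop]  node(8,2) S=57.0463 payoff=35.8937 vs cont=35.1648 → 35.8937 [stop]  node(8,3) S=69.8674 payoff=23.0726 vs cont=22.3437 → 23.0726 [stop]  node(8,4) S=85.5700 payoff=7.3700 vs cont=7.5374 → 7.5374 [wait]  node(8,5) S=104.8017 payoff=0.0000 vs cont=0.0000 → 0.0000 [wait]  node(8,6) S=128.3558 payoff=0.0000 vs cont=0.0000 → 0.0000 [wait]  node(8,7) S=157.2036 payoff=0.0000 vs cont=0.0000 → 0.0000 [wait]  node(8,8) S=192.5349 payoff=0.0000 vs cont=0.0000 → 0.0000 [wait]  ⇒ S*(8)=69.8674
t_7: node(7,0) S=42.0879 payoff=50.8521 vs cont=50.1232 → 50.8521 [stop]  node(7,1) S=51.5471 payoff=41.3929 vs cont=40.6640 → 41.3929 [stop]  node(7,2) S=63.1322 payoff=29.8078 vs cont=29.0789 → 29.8078 [stop]  node(7,3) S=77.3211 payoff=15.6189 vs cont=14.9753 → 15.6189 [stop]  node(7,4) S=94.6989 payoff=0.0000 vs cont=3.6374 → 3.6374 [wait]  node(7,5) S=115.9824 payoff=0.0000 vs cont=0.0000 → 0.0000 [wait]  node(7,6) S=142.0493 payoff=0.0000 vs cont=0.0000 → 0.0000 [wait]  node(7,7) S=173.9747 payoff=0.0000 vs cont=0.0000 → 0.0000 [wait]  ⇒ S*(7)=77.3211
t_6: node(6,0) S=46.5780 payoff=46.3620 vs cont=45.6331 → 46.3620 [stop]  node(6,1) S=57.0463 payoff=35.8937 vs cont=35.1648 → 35.8937 [stop]  node(6,2) S=69.8674 payoff=23.0726 vs cont=22.3437 → 23.0726 [stop]  node(6,3) S=85.5700 payoff=7.3700 vs cont=9.3910 → 9.3910 [wait]  node(6,4) S=104.8017 payoff=0.0000 vs cont=1.7554 → 1.7554 [wait]  node(6,5) S=128.3558 payoff=0.0000 vs cont=0.0000 → 0.0000 [wait]  node(6,6) S=157.2036 payoff=0.0000 vs cont=0.0000 → 0.0000 [wait]  ⇒ S*(6)=69.8674
t_5: node(5,0) S=51.5471 payoff=41.3929 vs cont=40.6640 → 41.3929 [stop]  node(5,1) S=63.1322 payoff=29.8078 vs cont=29.0789 → 29.8078 [stop]  node(5,2) S=77.3211 payoff=15.6189 vs cont=15.9198 → 15.9198 [wait]  node(5,3) S=94.6989 payoff=0.0000 vs cont=5.4264 → 5.4264 [wait]  node(5,4) S=115.9824 payoff=0.0000 vs cont=0.8471 → 0.8471 [wait]  node(5,5) S=142.0493 payoff=0.0000 vs cont=0.0000 → 0.0000 [wait]  ⇒ S*(5)=63.1322
t_4: node(4,0) S=57.0463 payoff=35.8937 vs cont=35.1648 → 35.8937 [stop]  node(4,1) S=69.8674 payoff=23.0726 vs cont=22.4971 → 23.0726 [stop]  node(4,2) S=85.5700 payoff=7.3700 vs cont=10.4478 → 10.4478 [wait]  node(4,3) S=104.8017 payoff=0.0000 vs cont=3.0504 → 3.0504 [wait]  node(4,4) S=128.3558 payoff=0.0000 vs cont=0.4088 → 0.4088 [wait]  ⇒ S*(4)=69.8674
t_3: node(3,0) S=63.1322 payoff=29.8078 vs cont=29.0789 → 29.8078 [stop]  node(3,1) S=77.3211 payoff=15.6189 vs cont=16.4584 → 16.4584 [wait]  node(3,2) S=94.6989 payoff=0.0000 vs cont=6.5963 → 6.5963 [wait]  node(3,3) S=115.9824 payoff=0.0000 vs cont=1.6804 → 1.6804 [wait]  ⇒ S*(3)=63.1322
t_2: node(2,0) S=69.8674 payoff=23.0726 vs cont=22.7715 → 23.0726 [stop]  node(2,1) S=85.5700 payoff=7.3700 vs cont=11.3039 → 11.3039 [wait]  node(2,2) S=104.8017 payoff=0.0000 vs cont=4.0395 → 4.0395 [wait]  ⇒ S*(2)=69.8674
t_1: node(1,0) S=77.3211 payoff=15.6189 vs cont=16.8946 → 16.8946 [wait]  node(1,1) S=94.6989 payoff=0.0000 vs cont=7.5135 → 7.5135 [wait]  ⇒ S*(1)=-
t_0: node(0,0) S=85.5700 payoff=7.3700 vs cont=11.9817 → 11.9817 [wait]  ⇒ S*(0)=-

price = 11.9817
boundary = - - 69.8674 63.1322 69.8674 63.1322 69.8674 77.3211 69.8674
tree:
11.9817
16.8946 7.5135
23.0726 11.3039 4.0395
29.8078 16.4584 6.5963 1.6804
35.8937 23.0726 10.4478 3.0504 0.4088
41.3929 29.8078 15.9198 5.4264 0.8471 0.0000
46.3620 35.8937 23.0726 9.3910 1.7554 0.0000 0.0000
50.8521 41.3929 29.8078 15.6189 3.6374 0.0000 0.0000 0.0000
54.9094 46.3620 35.8937 23.0726 7.5374 0.0000 0.0000 0.0000 0.0000
58.5755 50.8521 41.3929 29.8078 15.6189 0.0000 0.0000 0.0000 0.0000 0.0000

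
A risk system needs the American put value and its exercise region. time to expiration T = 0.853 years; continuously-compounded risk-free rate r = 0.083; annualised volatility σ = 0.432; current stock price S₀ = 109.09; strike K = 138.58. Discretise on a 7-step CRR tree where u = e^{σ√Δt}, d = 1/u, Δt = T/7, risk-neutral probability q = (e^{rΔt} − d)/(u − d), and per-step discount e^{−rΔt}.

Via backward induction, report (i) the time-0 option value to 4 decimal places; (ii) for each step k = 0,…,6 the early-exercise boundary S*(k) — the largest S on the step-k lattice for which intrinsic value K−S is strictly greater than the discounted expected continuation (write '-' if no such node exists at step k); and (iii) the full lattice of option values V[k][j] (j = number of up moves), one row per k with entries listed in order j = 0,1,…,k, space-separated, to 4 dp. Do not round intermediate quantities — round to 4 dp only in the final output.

price = 33.4299
boundary = - - 80.6862 93.8193 80.6862 93.8193 109.0900
tree:
33.4299
44.7865 22.5730
57.8938 32.3830 13.0654
69.1885 44.7607 20.4668 5.8108
78.9021 57.8938 30.9703 10.2111 1.4578
87.2559 69.1885 44.7607 17.5894 2.9215 0.0000
94.4404 78.9021 57.8938 29.4900 5.8549 0.0000 0.0000
100.6192 87.2559 69.1885 44.7607 11.7337 0.0000 0.0000 0.0000

Δt=0.12186, u=1.16277, d=0.86002, q=0.49595, disc=e^(-rΔt)=0.98994
k=7 terminal: V=max(K-S,0) → 100.6192 87.2559 69.1885 44.7607 11.7337 0.0000 0.0000 0.0000
k=6: j=0 S=44.1396 intr=94.4404 cont=93.0459 V=94.4404[EX]; j=1 S=59.6779 intr=78.9021 cont=77.5075 V=78.9021[EX]; j=2 S=80.6862 intr=57.8938 cont=56.4992 V=57.8938[EX]; j=3 S=109.0900 intr=29.4900 cont=28.0954 V=29.4900[EX]; j=4 S=147.4927 intr=0.0000 cont=5.8549 V=5.8549[hold]; j=5 S=199.4142 intr=0.0000 cont=0.0000 V=0.0000[hold]; j=6 S=269.6136 intr=0.0000 cont=0.0000 V=0.0000[hold]  S*(6)=109.0900
k=5: j=0 S=51.3241 intr=87.2559 cont=85.8614 V=87.2559[EX]; j=1 S=69.3915 intr=69.1885 cont=67.7939 V=69.1885[EX]; j=2 S=93.8193 intr=44.7607 cont=43.3662 V=44.7607[EX]; j=3 S=126.8463 intr=11.7337 cont=17.5894 V=17.5894[hold]; j=4 S=171.4997 intr=0.0000 cont=2.9215 V=2.9215[hold]; j=5 S=231.8723 intr=0.0000 cont=0.0000 V=0.0000[hold]  S*(5)=93.8193
k=4: j=0 S=59.6779 intr=78.9021 cont=77.5075 V=78.9021[EX]; j=1 S=80.6862 intr=57.8938 cont=56.4992 V=57.8938[EX]; j=2 S=109.0900 intr=29.4900 cont=30.9703 V=30.9703[hold]; j=3 S=147.4927 intr=0.0000 cont=10.2111 V=10.2111[hold]; j=4 S=199.4142 intr=0.0000 cont=1.4578 V=1.4578[hold]  S*(4)=80.6862
k=3: j=0 S=69.3915 intr=69.1885 cont=67.7939 V=69.1885[EX]; j=1 S=93.8193 intr=44.7607 cont=44.0929 V=44.7607[EX]; j=2 S=126.8463 intr=11.7337 cont=20.4668 V=20.4668[hold]; j=3 S=171.4997 intr=0.0000 cont=5.8108 V=5.8108[hold]  S*(3)=93.8193
k=2: j=0 S=80.6862 intr=57.8938 cont=56.4992 V=57.8938[EX]; j=1 S=109.0900 intr=29.4900 cont=32.3830 V=32.3830[hold]; j=2 S=147.4927 intr=0.0000 cont=13.0654 V=13.0654[hold]  S*(2)=80.6862
k=1: j=0 S=93.8193 intr=44.7607 cont=44.7865 V=44.7865[hold]; j=1 S=126.8463 intr=11.7337 cont=22.5730 V=22.5730[hold]  S*(1)=-
k=0: j=0 S=109.0900 intr=29.4900 cont=33.4299 V=33.4299[hold]  S*(0)=-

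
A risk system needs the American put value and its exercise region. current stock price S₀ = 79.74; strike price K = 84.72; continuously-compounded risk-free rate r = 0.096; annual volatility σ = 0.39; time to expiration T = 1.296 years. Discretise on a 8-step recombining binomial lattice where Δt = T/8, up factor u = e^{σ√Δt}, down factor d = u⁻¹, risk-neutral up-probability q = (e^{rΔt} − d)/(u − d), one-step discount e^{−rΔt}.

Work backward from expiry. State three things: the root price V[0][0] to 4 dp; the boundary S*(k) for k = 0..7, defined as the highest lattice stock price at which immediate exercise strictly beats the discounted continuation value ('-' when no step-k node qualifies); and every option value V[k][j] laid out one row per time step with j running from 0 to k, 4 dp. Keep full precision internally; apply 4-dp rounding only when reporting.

price = 12.9946
boundary = - - 58.2549 49.7921 58.2549 49.7921 58.2549 68.1560
tree:
12.9946
18.8367 7.7931
26.4651 12.1020 3.9017
34.9279 18.2271 6.6017 1.4332
42.1613 26.4651 10.8894 2.6940 0.2685
48.3439 34.9279 17.3721 5.0091 0.5573 0.0000
53.6283 42.1613 26.4651 9.1883 1.1564 0.0000 0.0000
58.1451 48.3439 34.9279 16.5640 2.3998 0.0000 0.0000 0.0000
62.0057 53.6283 42.1613 26.4651 4.9800 0.0000 0.0000 0.0000 0.0000

Δt=0.16200, u=1.16996, d=0.85473, q=0.51056, disc=e^(-rΔt)=0.98457
k=8 terminal: V=max(K-S,0) → 62.0057 53.6283 42.1613 26.4651 4.9800 0.0000 0.0000 0.0000 0.0000
k=7: j=0 S=26.5749 intr=58.1451 cont=56.8377 V=58.1451[EX]; j=1 S=36.3761 intr=48.3439 cont=47.0365 V=48.3439[EX]; j=2 S=49.7921 intr=34.9279 cont=33.6206 V=34.9279[EX]; j=3 S=68.1560 intr=16.5640 cont=15.2566 V=16.5640[EX]; j=4 S=93.2928 intr=0.0000 cont=2.3998 V=2.3998[hold]; j=5 S=127.7004 intr=0.0000 cont=0.0000 V=0.0000[hold]; j=6 S=174.7980 intr=0.0000 cont=0.0000 V=0.0000[hold]; j=7 S=239.2658 intr=0.0000 cont=0.0000 V=0.0000[hold]  S*(7)=68.1560
k=6: j=0 S=31.0917 intr=53.6283 cont=52.3210 V=53.6283[EX]; j=1 S=42.5587 intr=42.1613 cont=40.8540 V=42.1613[EX]; j=2 S=58.2549 intr=26.4651 cont=25.1578 V=26.4651[EX]; j=3 S=79.7400 intr=4.9800 cont=9.1883 V=9.1883[hold]; j=4 S=109.1491 intr=0.0000 cont=1.1564 V=1.1564[hold]; j=5 S=149.4048 intr=0.0000 cont=0.0000 V=0.0000[hold]; j=6 S=204.5072 intr=0.0000 cont=0.0000 V=0.0000[hold]  S*(6)=58.2549
k=5: j=0 S=36.3761 intr=48.3439 cont=47.0365 V=48.3439[EX]; j=1 S=49.7921 intr=34.9279 cont=33.6206 V=34.9279[EX]; j=2 S=68.1560 intr=16.5640 cont=17.3721 V=17.3721[hold]; j=3 S=93.2928 intr=0.0000 cont=5.0091 V=5.0091[hold]; j=4 S=127.7004 intr=0.0000 cont=0.5573 V=0.5573[hold]; j=5 S=174.7980 intr=0.0000 cont=0.0000 V=0.0000[hold]  S*(5)=49.7921
k=4: j=0 S=42.5587 intr=42.1613 cont=40.8540 V=42.1613[EX]; j=1 S=58.2549 intr=26.4651 cont=25.5640 V=26.4651[EX]; j=2 S=79.7400 intr=4.9800 cont=10.8894 V=10.8894[hold]; j=3 S=109.1491 intr=0.0000 cont=2.6940 V=2.6940[hold]; j=4 S=149.4048 intr=0.0000 cont=0.2685 V=0.2685[hold]  S*(4)=58.2549
k=3: j=0 S=49.7921 intr=34.9279 cont=33.6206 V=34.9279[EX]; j=1 S=68.1560 intr=16.5640 cont=18.2271 V=18.2271[hold]; j=2 S=93.2928 intr=0.0000 cont=6.6017 V=6.6017[hold]; j=3 S=127.7004 intr=0.0000 cont=1.4332 V=1.4332[hold]  S*(3)=49.7921
k=2: j=0 S=58.2549 intr=26.4651 cont=25.9938 V=26.4651[EX]; j=1 S=79.7400 intr=4.9800 cont=12.1020 V=12.1020[hold]; j=2 S=109.1491 intr=0.0000 cont=3.9017 V=3.9017[hold]  S*(2)=58.2549
k=1: j=0 S=68.1560 intr=16.5640 cont=18.8367 V=18.8367[hold]; j=1 S=93.2928 intr=0.0000 cont=7.7931 V=7.7931[hold]  S*(1)=-
k=0: j=0 S=79.7400 intr=4.9800 cont=12.9946 V=12.9946[hold]  S*(0)=-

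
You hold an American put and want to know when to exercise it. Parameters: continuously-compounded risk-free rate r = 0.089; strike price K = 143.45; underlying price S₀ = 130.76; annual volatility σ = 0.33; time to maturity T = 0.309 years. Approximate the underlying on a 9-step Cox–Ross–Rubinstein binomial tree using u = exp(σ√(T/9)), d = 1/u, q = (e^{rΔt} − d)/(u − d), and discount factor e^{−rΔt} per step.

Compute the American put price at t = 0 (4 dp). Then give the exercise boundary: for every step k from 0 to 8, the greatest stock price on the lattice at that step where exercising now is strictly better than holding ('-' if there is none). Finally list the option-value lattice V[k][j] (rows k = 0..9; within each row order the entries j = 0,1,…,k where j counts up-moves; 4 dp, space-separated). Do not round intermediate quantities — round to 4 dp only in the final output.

price = 15.8734
boundary = - - 115.7081 108.8449 115.7081 108.8449 115.7081 123.0040 130.7600
tree:
15.8734
21.3028 10.7466
27.7419 15.2374 6.4916
34.6051 20.9272 9.8563 3.2943
41.0612 27.7419 14.4982 5.4508 1.2400
47.1343 34.6051 20.5249 8.7885 2.2731 0.2537
52.8473 41.0612 27.7419 13.7066 4.1110 0.5190 0.0000
58.2213 47.1343 34.6051 20.4460 7.3066 1.0619 0.0000 0.0000
63.2766 52.8473 41.0612 27.7419 12.6900 2.1726 0.0000 0.0000 0.0000
68.0321 58.2213 47.1343 34.6051 20.4460 4.4450 0.0000 0.0000 0.0000 0.0000

params: Δt=0.03433 u=1.06305 d=0.94069 q=0.50973 e^(-rΔt)=0.99695
t_9 payoffs: 68.0321 58.2213 47.1343 34.6051 20.4460 4.4450 0.0000 0.0000 0.0000 0.0000
t_8: node(8,0) S=80.1734 payoff=63.2766 vs cont=62.8390 → 63.2766 [stop]  node(8,1) S=90.6027 payoff=52.8473 vs cont=52.4096 → 52.8473 [stop]  node(8,2) S=102.3888 payoff=41.0612 vs cont=40.6235 → 41.0612 [stop]  node(8,3) S=115.7081 payoff=27.7419 vs cont=27.3043 → 27.7419 [stop]  node(8,4) S=130.7600 payoff=12.6900 vs cont=12.2523 → 12.6900 [stop]  node(8,5) S=147.7699 payoff=0.0000 vs cont=2.1726 → 2.1726 [wait]  node(8,6) S=166.9926 payoff=0.0000 vs cont=0.0000 → 0.0000 [wait]  node(8,7) S=188.7159 payoff=0.0000 vs cont=0.0000 → 0.0000 [wait]  node(8,8) S=213.2651 payoff=0.0000 vs cont=0.0000 → 0.0000 [wait]  ⇒ S*(8)=130.7600
t_7: node(7,0) S=85.2287 payoff=58.2213 vs cont=57.7837 → 58.2213 [stop]  node(7,1) S=96.3157 payoff=47.1343 vs cont=46.6967 → 47.1343 [stop]  node(7,2) S=108.8449 payoff=34.6051 vs cont=34.1674 → 34.6051 [stop]  node(7,3) S=123.0040 payoff=20.4460 vs cont=20.0083 → 20.4460 [stop]  node(7,4) S=139.0050 payoff=4.4450 vs cont=7.3066 → 7.3066 [wait]  node(7,5) S=157.0875 payoff=0.0000 vs cont=1.0619 → 1.0619 [wait]  node(7,6) S=177.5223 payoff=0.0000 vs cont=0.0000 → 0.0000 [wait]  node(7,7) S=200.6154 payoff=0.0000 vs cont=0.0000 → 0.0000 [wait]  ⇒ S*(7)=123.0040
t_6: node(6,0) S=90.6027 payoff=52.8473 vs cont=52.4096 → 52.8473 [stop]  node(6,1) S=102.3888 payoff=41.0612 vs cont=40.6235 → 41.0612 [stop]  node(6,2) S=115.7081 payoff=27.7419 vs cont=27.3043 → 27.7419 [stop]  node(6,3) S=130.7600 payoff=12.6900 vs cont=13.7066 → 13.7066 [wait]  node(6,4) S=147.7699 payoff=0.0000 vs cont=4.1110 → 4.1110 [wait]  node(6,5) S=166.9926 payoff=0.0000 vs cont=0.5190 → 0.5190 [wait]  node(6,6) S=188.7159 payoff=0.0000 vs cont=0.0000 → 0.0000 [wait]  ⇒ S*(6)=115.7081
t_5: node(5,0) S=96.3157 payoff=47.1343 vs cont=46.6967 → 47.1343 [stop]  node(5,1) S=108.8449 payoff=34.6051 vs cont=34.1674 → 34.6051 [stop]  node(5,2) S=123.0040 payoff=20.4460 vs cont=20.5249 → 20.5249 [wait]  node(5,3) S=139.0050 payoff=4.4450 vs cont=8.7885 → 8.7885 [wait]  node(5,4) S=157.0875 payoff=0.0000 vs cont=2.2731 → 2.2731 [wait]  node(5,5) S=177.5223 payoff=0.0000 vs cont=0.2537 → 0.2537 [wait]  ⇒ S*(5)=108.8449
t_4: node(4,0) S=102.3888 payoff=41.0612 vs cont=40.6235 → 41.0612 [stop]  node(4,1) S=115.7081 payoff=27.7419 vs cont=27.3444 → 27.7419 [stop]  node(4,2) S=130.7600 payoff=12.6900 vs cont=14.4982 → 14.4982 [wait]  node(4,3) S=147.7699 payoff=0.0000 vs cont=5.4508 → 5.4508 [wait]  node(4,4) S=166.9926 payoff=0.0000 vs cont=1.2400 → 1.2400 [wait]  ⇒ S*(4)=115.7081
t_3: node(3,0) S=108.8449 payoff=34.6051 vs cont=34.1674 → 34.6051 [stop]  node(3,1) S=123.0040 payoff=20.4460 vs cont=20.9272 → 20.9272 [wait]  node(3,2) S=139.0050 payoff=4.4450 vs cont=9.8563 → 9.8563 [wait]  node(3,3) S=157.0875 payoff=0.0000 vs cont=3.2943 → 3.2943 [wait]  ⇒ S*(3)=108.8449
t_2: node(2,0) S=115.7081 payoff=27.7419 vs cont=27.5488 → 27.7419 [stop]  node(2,1) S=130.7600 payoff=12.6900 vs cont=15.2374 → 15.2374 [wait]  node(2,2) S=147.7699 payoff=0.0000 vs cont=6.4916 → 6.4916 [wait]  ⇒ S*(2)=115.7081
t_1: node(1,0) S=123.0040 payoff=20.4460 vs cont=21.3028 → 21.3028 [wait]  node(1,1) S=139.0050 payoff=4.4450 vs cont=10.7466 → 10.7466 [wait]  ⇒ S*(1)=-
t_0: node(0,0) S=130.7600 payoff=12.6900 vs cont=15.8734 → 15.8734 [wait]  ⇒ S*(0)=-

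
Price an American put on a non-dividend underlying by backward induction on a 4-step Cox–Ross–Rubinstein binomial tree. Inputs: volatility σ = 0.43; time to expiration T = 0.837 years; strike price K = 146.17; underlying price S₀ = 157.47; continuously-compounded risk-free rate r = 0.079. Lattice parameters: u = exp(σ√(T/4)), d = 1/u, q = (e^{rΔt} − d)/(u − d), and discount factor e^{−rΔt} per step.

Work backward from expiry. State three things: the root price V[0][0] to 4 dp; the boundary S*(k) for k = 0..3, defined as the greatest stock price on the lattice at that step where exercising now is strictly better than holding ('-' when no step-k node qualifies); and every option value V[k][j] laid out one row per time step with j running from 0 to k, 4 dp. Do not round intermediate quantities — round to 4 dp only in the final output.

price = 14.7228
boundary = - - 106.2546 87.2816
tree:
14.7228
24.7150 4.9479
39.9154 9.9234 0.0000
58.8884 19.9022 0.0000 0.0000
74.4736 39.9154 0.0000 0.0000 0.0000

Δt=0.20925, u=1.21738, d=0.82144, q=0.49308, disc=e^(-rΔt)=0.98361
k=4 terminal: V=max(K-S,0) → 74.4736 39.9154 0.0000 0.0000 0.0000
k=3: j=0 S=87.2816 intr=58.8884 cont=56.4920 V=58.8884[EX]; j=1 S=129.3519 intr=16.8181 cont=19.9022 V=19.9022[hold]; j=2 S=191.7004 intr=0.0000 cont=0.0000 V=0.0000[hold]; j=3 S=284.1012 intr=0.0000 cont=0.0000 V=0.0000[hold]  S*(3)=87.2816
k=2: j=0 S=106.2546 intr=39.9154 cont=39.0147 V=39.9154[EX]; j=1 S=157.4700 intr=0.0000 cont=9.9234 V=9.9234[hold]; j=2 S=233.3716 intr=0.0000 cont=0.0000 V=0.0000[hold]  S*(2)=106.2546
k=1: j=0 S=129.3519 intr=16.8181 cont=24.7150 V=24.7150[hold]; j=1 S=191.7004 intr=0.0000 cont=4.9479 V=4.9479[hold]  S*(1)=-
k=0: j=0 S=157.4700 intr=0.0000 cont=14.7228 V=14.7228[hold]  S*(0)=-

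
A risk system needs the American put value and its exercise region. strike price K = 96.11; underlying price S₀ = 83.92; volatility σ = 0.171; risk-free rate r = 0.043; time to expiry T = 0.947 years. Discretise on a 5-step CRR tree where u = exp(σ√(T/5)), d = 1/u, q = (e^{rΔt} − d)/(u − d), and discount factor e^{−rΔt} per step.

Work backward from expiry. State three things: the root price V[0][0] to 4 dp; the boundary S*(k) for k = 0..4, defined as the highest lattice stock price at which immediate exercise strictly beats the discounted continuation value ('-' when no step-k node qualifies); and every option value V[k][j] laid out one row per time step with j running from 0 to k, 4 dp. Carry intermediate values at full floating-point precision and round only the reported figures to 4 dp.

price = 12.4505
boundary = - 77.9015 83.9200 77.9015 83.9200
tree:
12.4505
18.2085 7.6617
23.7955 12.1900 3.8631
28.9817 18.2085 7.0029 1.2072
33.7960 23.7955 12.1900 2.6247 0.0000
38.2650 28.9817 18.2085 5.7065 0.0000 0.0000

Δt=0.18940  u=1.07726  d=0.92828  q=0.53629  discount=0.99189
step 5 (expiry): payoffs max(K−S,0) = 38.2650 28.9817 18.2085 5.7065 0.0000 0.0000
step 4: (k=4,j=0): S=62.3140, (K−S)⁺=33.7960, hold=33.0164 ⇒ V=33.7960 exercise | (k=4,j=1): S=72.3145, (K−S)⁺=23.7955, hold=23.0159 ⇒ V=23.7955 exercise | (k=4,j=2): S=83.9200, (K−S)⁺=12.1900, hold=11.4104 ⇒ V=12.1900 exercise | (k=4,j=3): S=97.3880, (K−S)⁺=0.0000, hold=2.6247 ⇒ V=2.6247 continue | (k=4,j=4): S=113.0174, (K−S)⁺=0.0000, hold=0.0000 ⇒ V=0.0000 continue  boundary S*=83.9200
step 3: (k=3,j=0): S=67.1283, (K−S)⁺=28.9817, hold=28.2021 ⇒ V=28.9817 exercise | (k=3,j=1): S=77.9015, (K−S)⁺=18.2085, hold=17.4290 ⇒ V=18.2085 exercise | (k=3,j=2): S=90.4035, (K−S)⁺=5.7065, hold=7.0029 ⇒ V=7.0029 continue | (k=3,j=3): S=104.9120, (K−S)⁺=0.0000, hold=1.2072 ⇒ V=1.2072 continue  boundary S*=77.9015
step 2: (k=2,j=0): S=72.3145, (K−S)⁺=23.7955, hold=23.0159 ⇒ V=23.7955 exercise | (k=2,j=1): S=83.9200, (K−S)⁺=12.1900, hold=12.1001 ⇒ V=12.1900 exercise | (k=2,j=2): S=97.3880, (K−S)⁺=0.0000, hold=3.8631 ⇒ V=3.8631 continue  boundary S*=83.9200
step 1: (k=1,j=0): S=77.9015, (K−S)⁺=18.2085, hold=17.4290 ⇒ V=18.2085 exercise | (k=1,j=1): S=90.4035, (K−S)⁺=5.7065, hold=7.6617 ⇒ V=7.6617 continue  boundary S*=77.9015
step 0: (k=0,j=0): S=83.9200, (K−S)⁺=12.1900, hold=12.4505 ⇒ V=12.4505 continue  boundary S*=-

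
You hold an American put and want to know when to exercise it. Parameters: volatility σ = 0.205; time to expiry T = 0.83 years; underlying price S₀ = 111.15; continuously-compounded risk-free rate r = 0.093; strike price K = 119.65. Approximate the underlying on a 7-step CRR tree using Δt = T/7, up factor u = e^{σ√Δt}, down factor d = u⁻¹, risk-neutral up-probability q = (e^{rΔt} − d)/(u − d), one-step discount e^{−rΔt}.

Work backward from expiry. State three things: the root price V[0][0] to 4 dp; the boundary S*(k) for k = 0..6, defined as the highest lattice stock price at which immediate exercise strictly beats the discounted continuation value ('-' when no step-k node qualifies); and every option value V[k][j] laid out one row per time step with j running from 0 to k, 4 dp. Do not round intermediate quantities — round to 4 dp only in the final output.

price = 10.0955
boundary = - 103.5744 96.5152 103.5744 96.5152 103.5744 111.1500
tree:
10.0955
16.0756 5.6123
23.1348 9.6872 2.5324
29.7129 16.0756 4.8763 0.7470
35.8427 23.1348 9.0798 1.6811 0.0303
41.5547 29.7129 16.0756 3.7812 0.0699 0.0000
46.8774 35.8427 23.1348 8.5000 0.1609 0.0000 0.0000
51.8373 41.5547 29.7129 16.0756 0.3703 0.0000 0.0000 0.0000

params: Δt=0.11857 u=1.07314 d=0.93184 q=0.56083 e^(-rΔt)=0.98903
t_7 payoffs: 51.8373 41.5547 29.7129 16.0756 0.3703 0.0000 0.0000 0.0000
t_6: node(6,0) S=72.7726 payoff=46.8774 vs cont=45.5652 → 46.8774 [stop]  node(6,1) S=83.8073 payoff=35.8427 vs cont=34.5305 → 35.8427 [stop]  node(6,2) S=96.5152 payoff=23.1348 vs cont=21.8227 → 23.1348 [stop]  node(6,3) S=111.1500 payoff=8.5000 vs cont=7.1879 → 8.5000 [stop]  node(6,4) S=128.0039 payoff=0.0000 vs cont=0.1609 → 0.1609 [wait]  node(6,5) S=147.4134 payoff=0.0000 vs cont=0.0000 → 0.0000 [wait]  node(6,6) S=169.7661 payoff=0.0000 vs cont=0.0000 → 0.0000 [wait]  ⇒ S*(6)=111.1500
t_5: node(5,0) S=78.0953 payoff=41.5547 vs cont=40.2425 → 41.5547 [stop]  node(5,1) S=89.9371 payoff=29.7129 vs cont=28.4008 → 29.7129 [stop]  node(5,2) S=103.5744 payoff=16.0756 vs cont=14.7634 → 16.0756 [stop]  node(5,3) S=119.2797 payoff=0.3703 vs cont=3.7812 → 3.7812 [wait]  node(5,4) S=137.3663 payoff=0.0000 vs cont=0.0699 → 0.0699 [wait]  node(5,5) S=158.1954 payoff=0.0000 vs cont=0.0000 → 0.0000 [wait]  ⇒ S*(5)=103.5744
t_4: node(4,0) S=83.8073 payoff=35.8427 vs cont=34.5305 → 35.8427 [stop]  node(4,1) S=96.5152 payoff=23.1348 vs cont=21.8227 → 23.1348 [stop]  node(4,2) S=111.1500 payoff=8.5000 vs cont=9.0798 → 9.0798 [wait]  node(4,3) S=128.0039 payoff=0.0000 vs cont=1.6811 → 1.6811 [wait]  node(4,4) S=147.4134 payoff=0.0000 vs cont=0.0303 → 0.0303 [wait]  ⇒ S*(4)=96.5152
t_3: node(3,0) S=89.9371 payoff=29.7129 vs cont=28.4008 → 29.7129 [stop]  node(3,1) S=103.5744 payoff=16.0756 vs cont=15.0850 → 16.0756 [stop]  node(3,2) S=119.2797 payoff=0.3703 vs cont=4.8763 → 4.8763 [wait]  node(3,3) S=137.3663 payoff=0.0000 vs cont=0.7470 → 0.7470 [wait]  ⇒ S*(3)=103.5744
t_2: node(2,0) S=96.5152 payoff=23.1348 vs cont=21.8227 → 23.1348 [stop]  node(2,1) S=111.1500 payoff=8.5000 vs cont=9.6872 → 9.6872 [wait]  node(2,2) S=128.0039 payoff=0.0000 vs cont=2.5324 → 2.5324 [wait]  ⇒ S*(2)=96.5152
t_1: node(1,0) S=103.5744 payoff=16.0756 vs cont=15.4220 → 16.0756 [stop]  node(1,1) S=119.2797 payoff=0.3703 vs cont=5.6123 → 5.6123 [wait]  ⇒ S*(1)=103.5744
t_0: node(0,0) S=111.1500 payoff=8.5000 vs cont=10.0955 → 10.0955 [wait]  ⇒ S*(0)=-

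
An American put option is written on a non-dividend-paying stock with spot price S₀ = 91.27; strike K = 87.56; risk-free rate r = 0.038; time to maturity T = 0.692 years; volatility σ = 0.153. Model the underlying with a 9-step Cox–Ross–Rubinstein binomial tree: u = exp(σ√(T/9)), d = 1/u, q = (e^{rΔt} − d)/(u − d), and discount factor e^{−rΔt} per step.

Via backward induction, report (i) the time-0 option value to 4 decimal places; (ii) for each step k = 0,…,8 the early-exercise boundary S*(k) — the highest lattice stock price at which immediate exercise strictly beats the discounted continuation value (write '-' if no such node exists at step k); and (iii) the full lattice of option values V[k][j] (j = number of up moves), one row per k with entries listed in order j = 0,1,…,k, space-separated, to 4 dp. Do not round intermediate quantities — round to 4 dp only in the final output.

Δt=0.07689  u=1.04334  d=0.95846  q=0.52387  discount=0.99708
step 9 (expiry): payoffs max(K−S,0) = 25.2578 19.7407 13.7351 7.1976 0.0812 0.0000 0.0000 0.0000 0.0000 0.0000
step 8: (k=8,j=0): S=65.0022, (K−S)⁺=22.5578, hold=22.3023 ⇒ V=22.5578 exercise | (k=8,j=1): S=70.7584, (K−S)⁺=16.8016, hold=16.5461 ⇒ V=16.8016 exercise | (k=8,j=2): S=77.0244, (K−S)⁺=10.5356, hold=10.2802 ⇒ V=10.5356 exercise | (k=8,j=3): S=83.8452, (K−S)⁺=3.7148, hold=3.4594 ⇒ V=3.7148 exercise | (k=8,j=4): S=91.2700, (K−S)⁺=0.0000, hold=0.0385 ⇒ V=0.0385 continue | (k=8,j=5): S=99.3523, (K−S)⁺=0.0000, hold=0.0000 ⇒ V=0.0000 continue | (k=8,j=6): S=108.1504, (K−S)⁺=0.0000, hold=0.0000 ⇒ V=0.0000 continue | (k=8,j=7): S=117.7275, (K−S)⁺=0.0000, hold=0.0000 ⇒ V=0.0000 continue | (k=8,j=8): S=128.1528, (K−S)⁺=0.0000, hold=0.0000 ⇒ V=0.0000 continue  boundary S*=83.8452
step 7: (k=7,j=0): S=67.8193, (K−S)⁺=19.7407, hold=19.4853 ⇒ V=19.7407 exercise | (k=7,j=1): S=73.8249, (K−S)⁺=13.7351, hold=13.4796 ⇒ V=13.7351 exercise | (k=7,j=2): S=80.3624, (K−S)⁺=7.1976, hold=6.9421 ⇒ V=7.1976 exercise | (k=7,j=3): S=87.4788, (K−S)⁺=0.0812, hold=1.7837 ⇒ V=1.7837 continue | (k=7,j=4): S=95.2255, (K−S)⁺=0.0000, hold=0.0183 ⇒ V=0.0183 continue | (k=7,j=5): S=103.6581, (K−S)⁺=0.0000, hold=0.0000 ⇒ V=0.0000 continue | (k=7,j=6): S=112.8374, (K−S)⁺=0.0000, hold=0.0000 ⇒ V=0.0000 continue | (k=7,j=7): S=122.8296, (K−S)⁺=0.0000, hold=0.0000 ⇒ V=0.0000 continue  boundary S*=80.3624
step 6: (k=6,j=0): S=70.7584, (K−S)⁺=16.8016, hold=16.5461 ⇒ V=16.8016 exercise | (k=6,j=1): S=77.0244, (K−S)⁺=10.5356, hold=10.2802 ⇒ V=10.5356 exercise | (k=6,j=2): S=83.8452, (K−S)⁺=3.7148, hold=4.3487 ⇒ V=4.3487 continue | (k=6,j=3): S=91.2700, (K−S)⁺=0.0000, hold=0.8564 ⇒ V=0.8564 continue | (k=6,j=4): S=99.3523, (K−S)⁺=0.0000, hold=0.0087 ⇒ V=0.0087 continue | (k=6,j=5): S=108.1504, (K−S)⁺=0.0000, hold=0.0000 ⇒ V=0.0000 continue | (k=6,j=6): S=117.7275, (K−S)⁺=0.0000, hold=0.0000 ⇒ V=0.0000 continue  boundary S*=77.0244
step 5: (k=5,j=0): S=73.8249, (K−S)⁺=13.7351, hold=13.4796 ⇒ V=13.7351 exercise | (k=5,j=1): S=80.3624, (K−S)⁺=7.1976, hold=7.2732 ⇒ V=7.2732 continue | (k=5,j=2): S=87.4788, (K−S)⁺=0.0812, hold=2.5118 ⇒ V=2.5118 continue | (k=5,j=3): S=95.2255, (K−S)⁺=0.0000, hold=0.4111 ⇒ V=0.4111 continue | (k=5,j=4): S=103.6581, (K−S)⁺=0.0000, hold=0.0041 ⇒ V=0.0041 continue | (k=5,j=5): S=112.8374, (K−S)⁺=0.0000, hold=0.0000 ⇒ V=0.0000 continue  boundary S*=73.8249
step 4: (k=4,j=0): S=77.0244, (K−S)⁺=10.5356, hold=10.3197 ⇒ V=10.5356 exercise | (k=4,j=1): S=83.8452, (K−S)⁺=3.7148, hold=4.7649 ⇒ V=4.7649 continue | (k=4,j=2): S=91.2700, (K−S)⁺=0.0000, hold=1.4072 ⇒ V=1.4072 continue | (k=4,j=3): S=99.3523, (K−S)⁺=0.0000, hold=0.1973 ⇒ V=0.1973 continue | (k=4,j=4): S=108.1504, (K−S)⁺=0.0000, hold=0.0020 ⇒ V=0.0020 continue  boundary S*=77.0244
step 3: (k=3,j=0): S=80.3624, (K−S)⁺=7.1976, hold=7.4906 ⇒ V=7.4906 continue | (k=3,j=1): S=87.4788, (K−S)⁺=0.0812, hold=2.9971 ⇒ V=2.9971 continue | (k=3,j=2): S=95.2255, (K−S)⁺=0.0000, hold=0.7711 ⇒ V=0.7711 continue | (k=3,j=3): S=103.6581, (K−S)⁺=0.0000, hold=0.0947 ⇒ V=0.0947 continue  boundary S*=-
step 2: (k=2,j=0): S=83.8452, (K−S)⁺=3.7148, hold=5.1216 ⇒ V=5.1216 continue | (k=2,j=1): S=91.2700, (K−S)⁺=0.0000, hold=1.8256 ⇒ V=1.8256 continue | (k=2,j=2): S=99.3523, (K−S)⁺=0.0000, hold=0.4155 ⇒ V=0.4155 continue  boundary S*=-
step 1: (k=1,j=0): S=87.4788, (K−S)⁺=0.0812, hold=3.3851 ⇒ V=3.3851 continue | (k=1,j=1): S=95.2255, (K−S)⁺=0.0000, hold=1.0838 ⇒ V=1.0838 continue  boundary S*=-
step 0: (k=0,j=0): S=91.2700, (K−S)⁺=0.0000, hold=2.1731 ⇒ V=2.1731 continue  boundary S*=-

price = 2.1731
boundary = - - - - 77.0244 73.8249 77.0244 80.3624 83.8452
tree:
2.1731
3.3851 1.0838
5.1216 1.8256 0.4155
7.4906 2.9971 0.7711 0.0947
10.5356 4.7649 1.4072 0.1973 0.0020
13.7351 7.2732 2.5118 0.4111 0.0041 0.0000
16.8016 10.5356 4.3487 0.8564 0.0087 0.0000 0.0000
19.7407 13.7351 7.1976 1.7837 0.0183 0.0000 0.0000 0.0000
22.5578 16.8016 10.5356 3.7148 0.0385 0.0000 0.0000 0.0000 0.0000
25.2578 19.7407 13.7351 7.1976 0.0812 0.0000 0.0000 0.0000 0.0000 0.0000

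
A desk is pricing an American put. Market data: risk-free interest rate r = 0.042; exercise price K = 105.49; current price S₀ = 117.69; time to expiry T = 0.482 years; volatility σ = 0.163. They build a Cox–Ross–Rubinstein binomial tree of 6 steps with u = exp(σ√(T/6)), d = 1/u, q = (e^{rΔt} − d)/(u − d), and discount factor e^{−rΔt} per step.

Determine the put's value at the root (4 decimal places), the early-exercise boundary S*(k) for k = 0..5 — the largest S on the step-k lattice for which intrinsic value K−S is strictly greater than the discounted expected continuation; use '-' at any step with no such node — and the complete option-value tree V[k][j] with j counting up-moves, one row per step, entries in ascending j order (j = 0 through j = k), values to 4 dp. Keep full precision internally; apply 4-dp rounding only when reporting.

Δt=0.08033  u=1.04728  d=0.95485  q=0.52502  discount=0.99663
step 6 (expiry): payoffs max(K−S,0) = 16.2920 7.6575 0.0000 0.0000 0.0000 0.0000 0.0000
step 5: (k=5,j=0): S=93.4155, (K−S)⁺=12.0745, hold=11.7192 ⇒ V=12.0745 exercise | (k=5,j=1): S=102.4583, (K−S)⁺=3.0317, hold=3.6249 ⇒ V=3.6249 continue | (k=5,j=2): S=112.3765, (K−S)⁺=0.0000, hold=0.0000 ⇒ V=0.0000 continue | (k=5,j=3): S=123.2548, (K−S)⁺=0.0000, hold=0.0000 ⇒ V=0.0000 continue | (k=5,j=4): S=135.1861, (K−S)⁺=0.0000, hold=0.0000 ⇒ V=0.0000 continue | (k=5,j=5): S=148.2723, (K−S)⁺=0.0000, hold=0.0000 ⇒ V=0.0000 continue  boundary S*=93.4155
step 4: (k=4,j=0): S=97.8325, (K−S)⁺=7.6575, hold=7.6126 ⇒ V=7.6575 exercise | (k=4,j=1): S=107.3029, (K−S)⁺=0.0000, hold=1.7160 ⇒ V=1.7160 continue | (k=4,j=2): S=117.6900, (K−S)⁺=0.0000, hold=0.0000 ⇒ V=0.0000 continue | (k=4,j=3): S=129.0826, (K−S)⁺=0.0000, hold=0.0000 ⇒ V=0.0000 continue | (k=4,j=4): S=141.5781, (K−S)⁺=0.0000, hold=0.0000 ⇒ V=0.0000 continue  boundary S*=97.8325
step 3: (k=3,j=0): S=102.4583, (K−S)⁺=3.0317, hold=4.5228 ⇒ V=4.5228 continue | (k=3,j=1): S=112.3765, (K−S)⁺=0.0000, hold=0.8123 ⇒ V=0.8123 continue | (k=3,j=2): S=123.2548, (K−S)⁺=0.0000, hold=0.0000 ⇒ V=0.0000 continue | (k=3,j=3): S=135.1861, (K−S)⁺=0.0000, hold=0.0000 ⇒ V=0.0000 continue  boundary S*=-
step 2: (k=2,j=0): S=107.3029, (K−S)⁺=0.0000, hold=2.5661 ⇒ V=2.5661 continue | (k=2,j=1): S=117.6900, (K−S)⁺=0.0000, hold=0.3845 ⇒ V=0.3845 continue | (k=2,j=2): S=129.0826, (K−S)⁺=0.0000, hold=0.0000 ⇒ V=0.0000 continue  boundary S*=-
step 1: (k=1,j=0): S=112.3765, (K−S)⁺=0.0000, hold=1.4159 ⇒ V=1.4159 continue | (k=1,j=1): S=123.2548, (K−S)⁺=0.0000, hold=0.1820 ⇒ V=0.1820 continue  boundary S*=-
step 0: (k=0,j=0): S=117.6900, (K−S)⁺=0.0000, hold=0.7655 ⇒ V=0.7655 continue  boundary S*=-

price = 0.7655
boundary = - - - - 97.8325 93.4155
tree:
0.7655
1.4159 0.1820
2.5661 0.3845 0.0000
4.5228 0.8123 0.0000 0.0000
7.6575 1.7160 0.0000 0.0000 0.0000
12.0745 3.6249 0.0000 0.0000 0.0000 0.0000
16.2920 7.6575 0.0000 0.0000 0.0000 0.0000 0.0000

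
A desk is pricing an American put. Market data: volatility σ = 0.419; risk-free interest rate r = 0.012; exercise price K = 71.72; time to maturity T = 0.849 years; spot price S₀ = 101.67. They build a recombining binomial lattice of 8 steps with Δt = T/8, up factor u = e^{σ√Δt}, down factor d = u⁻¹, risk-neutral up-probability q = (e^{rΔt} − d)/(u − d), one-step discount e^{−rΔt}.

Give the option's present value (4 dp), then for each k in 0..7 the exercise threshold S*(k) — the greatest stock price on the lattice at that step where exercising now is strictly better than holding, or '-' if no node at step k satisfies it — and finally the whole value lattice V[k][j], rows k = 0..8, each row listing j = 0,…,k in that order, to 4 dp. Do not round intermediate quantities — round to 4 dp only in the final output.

price = 3.1410
boundary = - - - - - - 44.8243 51.3799
tree:
3.1410
4.8430 1.2347
7.3051 2.0861 0.2803
10.7277 3.4743 0.5300 0.0000
15.2404 5.6798 1.0025 0.0000 0.0000
20.7734 9.0569 1.8959 0.0000 0.0000 0.0000
26.8957 13.9419 3.5857 0.0000 0.0000 0.0000 0.0000
32.6149 20.3401 6.7815 0.0000 0.0000 0.0000 0.0000 0.0000
37.6043 26.8957 12.8257 0.0000 0.0000 0.0000 0.0000 0.0000 0.0000

Δt=0.10612, u=1.14625, d=0.87241, q=0.47058, disc=e^(-rΔt)=0.99873
k=8 terminal: V=max(K-S,0) → 37.6043 26.8957 12.8257 0.0000 0.0000 0.0000 0.0000 0.0000 0.0000
k=7: j=0 S=39.1051 intr=32.6149 cont=32.5236 V=32.6149[EX]; j=1 S=51.3799 intr=20.3401 cont=20.2488 V=20.3401[EX]; j=2 S=67.5077 intr=4.2123 cont=6.7815 V=6.7815[hold]; j=3 S=88.6978 intr=0.0000 cont=0.0000 V=0.0000[hold]; j=4 S=116.5394 intr=0.0000 cont=0.0000 V=0.0000[hold]; j=5 S=153.1202 intr=0.0000 cont=0.0000 V=0.0000[hold]; j=6 S=201.1834 intr=0.0000 cont=0.0000 V=0.0000[hold]; j=7 S=264.3333 intr=0.0000 cont=0.0000 V=0.0000[hold]  S*(7)=51.3799
k=6: j=0 S=44.8243 intr=26.8957 cont=26.8044 V=26.8957[EX]; j=1 S=58.8943 intr=12.8257 cont=13.9419 V=13.9419[hold]; j=2 S=77.3808 intr=0.0000 cont=3.5857 V=3.5857[hold]; j=3 S=101.6700 intr=0.0000 cont=0.0000 V=0.0000[hold]; j=4 S=133.5834 intr=0.0000 cont=0.0000 V=0.0000[hold]; j=5 S=175.5142 intr=0.0000 cont=0.0000 V=0.0000[hold]; j=6 S=230.6067 intr=0.0000 cont=0.0000 V=0.0000[hold]  S*(6)=44.8243
k=5: j=0 S=51.3799 intr=20.3401 cont=20.7734 V=20.7734[hold]; j=1 S=67.5077 intr=4.2123 cont=9.0569 V=9.0569[hold]; j=2 S=88.6978 intr=0.0000 cont=1.8959 V=1.8959[hold]; j=3 S=116.5394 intr=0.0000 cont=0.0000 V=0.0000[hold]; j=4 S=153.1202 intr=0.0000 cont=0.0000 V=0.0000[hold]; j=5 S=201.1834 intr=0.0000 cont=0.0000 V=0.0000[hold]  S*(5)=-
k=4: j=0 S=58.8943 intr=12.8257 cont=15.2404 V=15.2404[hold]; j=1 S=77.3808 intr=0.0000 cont=5.6798 V=5.6798[hold]; j=2 S=101.6700 intr=0.0000 cont=1.0025 V=1.0025[hold]; j=3 S=133.5834 intr=0.0000 cont=0.0000 V=0.0000[hold]; j=4 S=175.5142 intr=0.0000 cont=0.0000 V=0.0000[hold]  S*(4)=-
k=3: j=0 S=67.5077 intr=4.2123 cont=10.7277 V=10.7277[hold]; j=1 S=88.6978 intr=0.0000 cont=3.4743 V=3.4743[hold]; j=2 S=116.5394 intr=0.0000 cont=0.5300 V=0.5300[hold]; j=3 S=153.1202 intr=0.0000 cont=0.0000 V=0.0000[hold]  S*(3)=-
k=2: j=0 S=77.3808 intr=0.0000 cont=7.3051 V=7.3051[hold]; j=1 S=101.6700 intr=0.0000 cont=2.0861 V=2.0861[hold]; j=2 S=133.5834 intr=0.0000 cont=0.2803 V=0.2803[hold]  S*(2)=-
k=1: j=0 S=88.6978 intr=0.0000 cont=4.8430 V=4.8430[hold]; j=1 S=116.5394 intr=0.0000 cont=1.2347 V=1.2347[hold]  S*(1)=-
k=0: j=0 S=101.6700 intr=0.0000 cont=3.1410 V=3.1410[hold]  S*(0)=-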